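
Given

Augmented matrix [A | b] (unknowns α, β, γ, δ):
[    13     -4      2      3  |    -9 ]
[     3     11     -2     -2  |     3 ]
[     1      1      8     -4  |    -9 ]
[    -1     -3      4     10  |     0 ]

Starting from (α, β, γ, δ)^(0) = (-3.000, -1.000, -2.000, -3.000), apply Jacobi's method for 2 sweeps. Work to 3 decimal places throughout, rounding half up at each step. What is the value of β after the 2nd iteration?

Iteration 1:
  α = (-9 - (-4)·-1.000 - (2)·-2.000 - (3)·-3.000) / (13) = 0.000
  β = (3 - (3)·-3.000 - (-2)·-2.000 - (-2)·-3.000) / (11) = 0.182
  γ = (-9 - (1)·-3.000 - (1)·-1.000 - (-4)·-3.000) / (8) = -2.125
  δ = (0 - (-1)·-3.000 - (-3)·-1.000 - (4)·-2.000) / (10) = 0.200
Iteration 2:
  α = (-9 - (-4)·0.182 - (2)·-2.125 - (3)·0.200) / (13) = -0.356
  β = (3 - (3)·0.000 - (-2)·-2.125 - (-2)·0.200) / (11) = -0.077
  γ = (-9 - (1)·0.000 - (1)·0.182 - (-4)·0.200) / (8) = -1.048
  δ = (0 - (-1)·0.000 - (-3)·0.182 - (4)·-2.125) / (10) = 0.905

-0.077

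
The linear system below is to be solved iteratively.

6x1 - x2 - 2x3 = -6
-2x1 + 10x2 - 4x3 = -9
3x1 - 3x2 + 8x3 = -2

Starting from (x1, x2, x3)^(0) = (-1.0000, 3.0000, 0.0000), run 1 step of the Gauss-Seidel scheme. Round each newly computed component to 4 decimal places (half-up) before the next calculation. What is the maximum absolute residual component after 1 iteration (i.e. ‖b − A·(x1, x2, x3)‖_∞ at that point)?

Iteration 1:
  x1 = (-6 - (-1)·3.0000 - (-2)·0.0000) / (6) = -0.5000
  x2 = (-9 - (-2)·-0.5000 - (-4)·0.0000) / (10) = -1.0000
  x3 = (-2 - (3)·-0.5000 - (-3)·-1.0000) / (8) = -0.4375
Residual b − A·x = (-4.8750, -1.7500, 0.0000); ∞-norm = 4.8750

4.8750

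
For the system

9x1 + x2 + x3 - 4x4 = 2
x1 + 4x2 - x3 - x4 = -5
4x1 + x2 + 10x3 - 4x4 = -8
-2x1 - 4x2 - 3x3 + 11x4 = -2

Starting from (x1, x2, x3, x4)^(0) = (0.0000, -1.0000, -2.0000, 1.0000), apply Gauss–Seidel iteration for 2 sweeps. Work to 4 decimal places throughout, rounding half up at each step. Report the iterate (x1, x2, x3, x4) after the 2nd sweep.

Iteration 1:
  x1 = (2 - (1)·-1.0000 - (1)·-2.0000 - (-4)·1.0000) / (9) = 1.0000
  x2 = (-5 - (1)·1.0000 - (-1)·-2.0000 - (-1)·1.0000) / (4) = -1.7500
  x3 = (-8 - (4)·1.0000 - (1)·-1.7500 - (-4)·1.0000) / (10) = -0.6250
  x4 = (-2 - (-2)·1.0000 - (-4)·-1.7500 - (-3)·-0.6250) / (11) = -0.8068
Iteration 2:
  x1 = (2 - (1)·-1.7500 - (1)·-0.6250 - (-4)·-0.8068) / (9) = 0.1275
  x2 = (-5 - (1)·0.1275 - (-1)·-0.6250 - (-1)·-0.8068) / (4) = -1.6398
  x3 = (-8 - (4)·0.1275 - (1)·-1.6398 - (-4)·-0.8068) / (10) = -1.0097
  x4 = (-2 - (-2)·0.1275 - (-4)·-1.6398 - (-3)·-1.0097) / (11) = -1.0303

(0.1275, -1.6398, -1.0097, -1.0303)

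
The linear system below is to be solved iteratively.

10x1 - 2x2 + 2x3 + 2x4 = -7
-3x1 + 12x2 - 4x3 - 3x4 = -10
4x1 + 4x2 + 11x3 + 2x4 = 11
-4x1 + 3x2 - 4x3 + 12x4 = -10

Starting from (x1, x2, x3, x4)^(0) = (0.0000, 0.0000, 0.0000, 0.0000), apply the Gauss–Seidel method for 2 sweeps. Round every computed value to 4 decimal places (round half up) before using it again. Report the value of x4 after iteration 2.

Iteration 1:
  x1 = (-7 - (-2)·0.0000 - (2)·0.0000 - (2)·0.0000) / (10) = -0.7000
  x2 = (-10 - (-3)·-0.7000 - (-4)·0.0000 - (-3)·0.0000) / (12) = -1.0083
  x3 = (11 - (4)·-0.7000 - (4)·-1.0083 - (2)·0.0000) / (11) = 1.6212
  x4 = (-10 - (-4)·-0.7000 - (3)·-1.0083 - (-4)·1.6212) / (12) = -0.2742
Iteration 2:
  x1 = (-7 - (-2)·-1.0083 - (2)·1.6212 - (2)·-0.2742) / (10) = -1.1711
  x2 = (-10 - (-3)·-1.1711 - (-4)·1.6212 - (-3)·-0.2742) / (12) = -0.6543
  x3 = (11 - (4)·-1.1711 - (4)·-0.6543 - (2)·-0.2742) / (11) = 1.7136
  x4 = (-10 - (-4)·-1.1711 - (3)·-0.6543 - (-4)·1.7136) / (12) = -0.4889

-0.4889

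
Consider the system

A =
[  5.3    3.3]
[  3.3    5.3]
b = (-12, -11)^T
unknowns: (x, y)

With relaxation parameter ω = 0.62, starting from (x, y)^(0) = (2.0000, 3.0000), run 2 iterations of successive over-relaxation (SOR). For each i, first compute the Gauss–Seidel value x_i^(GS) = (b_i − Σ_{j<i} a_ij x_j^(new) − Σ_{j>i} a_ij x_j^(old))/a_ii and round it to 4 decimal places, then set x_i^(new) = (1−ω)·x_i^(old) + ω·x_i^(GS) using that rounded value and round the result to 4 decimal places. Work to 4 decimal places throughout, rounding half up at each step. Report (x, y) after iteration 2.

Iteration 1:
  x: GS value = (-12 - (3.3)·3.0000) / (5.3) = -4.1321;  x ← (1−ω)·2.0000 + ω·-4.1321 = -1.8019
  y: GS value = (-11 - (3.3)·-1.8019) / (5.3) = -0.9535;  y ← (1−ω)·3.0000 + ω·-0.9535 = 0.5488
Iteration 2:
  x: GS value = (-12 - (3.3)·0.5488) / (5.3) = -2.6059;  x ← (1−ω)·-1.8019 + ω·-2.6059 = -2.3004
  y: GS value = (-11 - (3.3)·-2.3004) / (5.3) = -0.6431;  y ← (1−ω)·0.5488 + ω·-0.6431 = -0.1902

(-2.3004, -0.1902)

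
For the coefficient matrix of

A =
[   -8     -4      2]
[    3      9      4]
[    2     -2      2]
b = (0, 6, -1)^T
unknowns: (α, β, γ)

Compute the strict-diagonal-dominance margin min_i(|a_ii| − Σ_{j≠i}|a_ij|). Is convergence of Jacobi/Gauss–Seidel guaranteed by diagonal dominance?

row 1: |-8| − (4+2) = 2
row 2: |9| − (3+4) = 2
row 3: |2| − (2+2) = -2
minimum over rows = -2 → not strictly diagonally dominant

-2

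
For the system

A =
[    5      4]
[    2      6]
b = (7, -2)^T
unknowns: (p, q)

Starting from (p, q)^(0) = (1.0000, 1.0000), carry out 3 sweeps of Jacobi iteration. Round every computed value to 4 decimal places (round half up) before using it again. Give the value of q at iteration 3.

Iteration 1:
  p = (7 - (4)·1.0000) / (5) = 0.6000
  q = (-2 - (2)·1.0000) / (6) = -0.6667
Iteration 2:
  p = (7 - (4)·-0.6667) / (5) = 1.9334
  q = (-2 - (2)·0.6000) / (6) = -0.5333
Iteration 3:
  p = (7 - (4)·-0.5333) / (5) = 1.8266
  q = (-2 - (2)·1.9334) / (6) = -0.9778

-0.9778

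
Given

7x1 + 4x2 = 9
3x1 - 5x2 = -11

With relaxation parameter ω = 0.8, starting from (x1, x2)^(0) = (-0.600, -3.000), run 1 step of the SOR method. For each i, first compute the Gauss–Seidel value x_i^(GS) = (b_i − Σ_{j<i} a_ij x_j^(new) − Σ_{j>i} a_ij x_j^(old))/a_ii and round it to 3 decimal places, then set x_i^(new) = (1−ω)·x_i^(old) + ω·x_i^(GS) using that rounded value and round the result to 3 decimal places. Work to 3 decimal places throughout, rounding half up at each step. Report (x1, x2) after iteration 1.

Iteration 1:
  x1: GS value = (9 - (4)·-3.000) / (7) = 3.000;  x1 ← (1−ω)·-0.600 + ω·3.000 = 2.280
  x2: GS value = (-11 - (3)·2.280) / (-5) = 3.568;  x2 ← (1−ω)·-3.000 + ω·3.568 = 2.254

(2.280, 2.254)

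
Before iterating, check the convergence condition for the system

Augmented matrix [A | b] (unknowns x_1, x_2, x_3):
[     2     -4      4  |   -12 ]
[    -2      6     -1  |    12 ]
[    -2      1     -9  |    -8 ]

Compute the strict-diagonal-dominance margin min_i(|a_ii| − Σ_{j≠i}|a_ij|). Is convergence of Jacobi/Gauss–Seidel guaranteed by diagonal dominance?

-6

row 1: |2| − (4+4) = -6
row 2: |6| − (2+1) = 3
row 3: |-9| − (2+1) = 6
minimum over rows = -6 → not strictly diagonally dominant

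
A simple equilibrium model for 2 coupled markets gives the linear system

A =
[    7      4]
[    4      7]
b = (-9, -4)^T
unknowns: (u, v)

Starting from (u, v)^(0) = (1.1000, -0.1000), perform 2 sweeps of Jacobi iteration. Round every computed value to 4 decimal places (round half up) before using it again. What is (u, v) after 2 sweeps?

Iteration 1:
  u = (-9 - (4)·-0.1000) / (7) = -1.2286
  v = (-4 - (4)·1.1000) / (7) = -1.2000
Iteration 2:
  u = (-9 - (4)·-1.2000) / (7) = -0.6000
  v = (-4 - (4)·-1.2286) / (7) = 0.1306

(-0.6000, 0.1306)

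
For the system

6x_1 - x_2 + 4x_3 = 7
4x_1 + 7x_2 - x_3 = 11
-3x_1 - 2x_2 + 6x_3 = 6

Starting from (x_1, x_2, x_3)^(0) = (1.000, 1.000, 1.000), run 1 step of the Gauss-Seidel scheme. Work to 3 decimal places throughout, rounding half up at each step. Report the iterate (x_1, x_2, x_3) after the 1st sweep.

(0.667, 1.333, 1.778)

Iteration 1:
  x_1 = (7 - (-1)·1.000 - (4)·1.000) / (6) = 0.667
  x_2 = (11 - (4)·0.667 - (-1)·1.000) / (7) = 1.333
  x_3 = (6 - (-3)·0.667 - (-2)·1.333) / (6) = 1.778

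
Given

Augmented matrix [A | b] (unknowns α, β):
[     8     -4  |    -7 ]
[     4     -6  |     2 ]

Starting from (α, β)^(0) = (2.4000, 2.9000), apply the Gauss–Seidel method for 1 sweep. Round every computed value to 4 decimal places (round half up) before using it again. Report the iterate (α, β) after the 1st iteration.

Iteration 1:
  α = (-7 - (-4)·2.9000) / (8) = 0.5750
  β = (2 - (4)·0.5750) / (-6) = 0.0500

(0.5750, 0.0500)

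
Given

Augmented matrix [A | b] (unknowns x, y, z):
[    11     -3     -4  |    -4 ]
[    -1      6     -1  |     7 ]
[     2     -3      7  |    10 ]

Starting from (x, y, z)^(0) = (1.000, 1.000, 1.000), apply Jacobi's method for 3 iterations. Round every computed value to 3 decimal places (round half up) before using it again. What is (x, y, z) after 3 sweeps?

(0.763, 1.602, 1.884)

Iteration 1:
  x = (-4 - (-3)·1.000 - (-4)·1.000) / (11) = 0.273
  y = (7 - (-1)·1.000 - (-1)·1.000) / (6) = 1.500
  z = (10 - (2)·1.000 - (-3)·1.000) / (7) = 1.571
Iteration 2:
  x = (-4 - (-3)·1.500 - (-4)·1.571) / (11) = 0.617
  y = (7 - (-1)·0.273 - (-1)·1.571) / (6) = 1.474
  z = (10 - (2)·0.273 - (-3)·1.500) / (7) = 1.993
Iteration 3:
  x = (-4 - (-3)·1.474 - (-4)·1.993) / (11) = 0.763
  y = (7 - (-1)·0.617 - (-1)·1.993) / (6) = 1.602
  z = (10 - (2)·0.617 - (-3)·1.474) / (7) = 1.884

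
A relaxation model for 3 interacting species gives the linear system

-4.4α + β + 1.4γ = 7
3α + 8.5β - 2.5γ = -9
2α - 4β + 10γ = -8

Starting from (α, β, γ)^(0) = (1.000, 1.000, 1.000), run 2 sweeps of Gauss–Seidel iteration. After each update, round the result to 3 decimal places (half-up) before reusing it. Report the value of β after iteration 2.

Iteration 1:
  α = (7 - (1)·1.000 - (1.4)·1.000) / (-4.4) = -1.045
  β = (-9 - (3)·-1.045 - (-2.5)·1.000) / (8.5) = -0.396
  γ = (-8 - (2)·-1.045 - (-4)·-0.396) / (10) = -0.749
Iteration 2:
  α = (7 - (1)·-0.396 - (1.4)·-0.749) / (-4.4) = -1.919
  β = (-9 - (3)·-1.919 - (-2.5)·-0.749) / (8.5) = -0.602
  γ = (-8 - (2)·-1.919 - (-4)·-0.602) / (10) = -0.657

-0.602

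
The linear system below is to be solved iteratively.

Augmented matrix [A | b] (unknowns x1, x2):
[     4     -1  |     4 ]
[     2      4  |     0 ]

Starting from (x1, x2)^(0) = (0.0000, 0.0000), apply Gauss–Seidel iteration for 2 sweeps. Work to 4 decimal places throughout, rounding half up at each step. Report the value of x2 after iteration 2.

-0.4375

Iteration 1:
  x1 = (4 - (-1)·0.0000) / (4) = 1.0000
  x2 = (0 - (2)·1.0000) / (4) = -0.5000
Iteration 2:
  x1 = (4 - (-1)·-0.5000) / (4) = 0.8750
  x2 = (0 - (2)·0.8750) / (4) = -0.4375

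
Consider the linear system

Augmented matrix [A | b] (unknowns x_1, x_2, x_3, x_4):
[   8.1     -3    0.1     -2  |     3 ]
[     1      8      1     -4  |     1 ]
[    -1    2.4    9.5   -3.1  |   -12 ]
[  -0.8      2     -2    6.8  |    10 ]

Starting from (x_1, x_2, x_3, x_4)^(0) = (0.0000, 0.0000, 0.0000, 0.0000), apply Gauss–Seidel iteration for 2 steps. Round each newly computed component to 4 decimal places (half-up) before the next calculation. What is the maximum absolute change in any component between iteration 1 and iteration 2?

0.6778

Iteration 1:
  x_1 = (3 - (-3)·0.0000 - (0.1)·0.0000 - (-2)·0.0000) / (8.1) = 0.3704
  x_2 = (1 - (1)·0.3704 - (1)·0.0000 - (-4)·0.0000) / (8) = 0.0787
  x_3 = (-12 - (-1)·0.3704 - (2.4)·0.0787 - (-3.1)·0.0000) / (9.5) = -1.2441
  x_4 = (10 - (-0.8)·0.3704 - (2)·0.0787 - (-2)·-1.2441) / (6.8) = 1.1251
Iteration 2:
  x_1 = (3 - (-3)·0.0787 - (0.1)·-1.2441 - (-2)·1.1251) / (8.1) = 0.6927
  x_2 = (1 - (1)·0.6927 - (1)·-1.2441 - (-4)·1.1251) / (8) = 0.7565
  x_3 = (-12 - (-1)·0.6927 - (2.4)·0.7565 - (-3.1)·1.1251) / (9.5) = -1.0142
  x_4 = (10 - (-0.8)·0.6927 - (2)·0.7565 - (-2)·-1.0142) / (6.8) = 1.0313
Change: (0.3223, 0.6778, 0.2299, -0.0938) → max |·| = 0.6778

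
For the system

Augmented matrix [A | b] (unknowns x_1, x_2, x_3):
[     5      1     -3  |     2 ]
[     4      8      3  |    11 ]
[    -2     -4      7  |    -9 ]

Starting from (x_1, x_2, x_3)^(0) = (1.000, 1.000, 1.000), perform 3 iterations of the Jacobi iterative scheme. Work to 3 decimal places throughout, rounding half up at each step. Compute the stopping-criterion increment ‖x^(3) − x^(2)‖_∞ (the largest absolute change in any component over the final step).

0.507

Iteration 1:
  x_1 = (2 - (1)·1.000 - (-3)·1.000) / (5) = 0.800
  x_2 = (11 - (4)·1.000 - (3)·1.000) / (8) = 0.500
  x_3 = (-9 - (-2)·1.000 - (-4)·1.000) / (7) = -0.429
Iteration 2:
  x_1 = (2 - (1)·0.500 - (-3)·-0.429) / (5) = 0.043
  x_2 = (11 - (4)·0.800 - (3)·-0.429) / (8) = 1.136
  x_3 = (-9 - (-2)·0.800 - (-4)·0.500) / (7) = -0.771
Iteration 3:
  x_1 = (2 - (1)·1.136 - (-3)·-0.771) / (5) = -0.290
  x_2 = (11 - (4)·0.043 - (3)·-0.771) / (8) = 1.643
  x_3 = (-9 - (-2)·0.043 - (-4)·1.136) / (7) = -0.624
Change: (-0.333, 0.507, 0.147) → max |·| = 0.507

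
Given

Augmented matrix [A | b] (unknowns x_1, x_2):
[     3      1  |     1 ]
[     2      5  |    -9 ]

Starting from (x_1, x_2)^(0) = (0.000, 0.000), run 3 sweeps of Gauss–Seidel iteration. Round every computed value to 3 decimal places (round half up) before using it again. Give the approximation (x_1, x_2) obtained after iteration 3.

(1.064, -2.226)

Iteration 1:
  x_1 = (1 - (1)·0.000) / (3) = 0.333
  x_2 = (-9 - (2)·0.333) / (5) = -1.933
Iteration 2:
  x_1 = (1 - (1)·-1.933) / (3) = 0.978
  x_2 = (-9 - (2)·0.978) / (5) = -2.191
Iteration 3:
  x_1 = (1 - (1)·-2.191) / (3) = 1.064
  x_2 = (-9 - (2)·1.064) / (5) = -2.226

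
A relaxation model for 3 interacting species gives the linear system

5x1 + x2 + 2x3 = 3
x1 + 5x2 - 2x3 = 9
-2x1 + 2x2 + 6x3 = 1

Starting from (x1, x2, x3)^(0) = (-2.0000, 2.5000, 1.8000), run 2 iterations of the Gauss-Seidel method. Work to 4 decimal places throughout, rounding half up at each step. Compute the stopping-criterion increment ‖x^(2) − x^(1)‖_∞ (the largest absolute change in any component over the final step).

1.3005

Iteration 1:
  x1 = (3 - (1)·2.5000 - (2)·1.8000) / (5) = -0.6200
  x2 = (9 - (1)·-0.6200 - (-2)·1.8000) / (5) = 2.6440
  x3 = (1 - (-2)·-0.6200 - (2)·2.6440) / (6) = -0.9213
Iteration 2:
  x1 = (3 - (1)·2.6440 - (2)·-0.9213) / (5) = 0.4397
  x2 = (9 - (1)·0.4397 - (-2)·-0.9213) / (5) = 1.3435
  x3 = (1 - (-2)·0.4397 - (2)·1.3435) / (6) = -0.1346
Change: (1.0597, -1.3005, 0.7867) → max |·| = 1.3005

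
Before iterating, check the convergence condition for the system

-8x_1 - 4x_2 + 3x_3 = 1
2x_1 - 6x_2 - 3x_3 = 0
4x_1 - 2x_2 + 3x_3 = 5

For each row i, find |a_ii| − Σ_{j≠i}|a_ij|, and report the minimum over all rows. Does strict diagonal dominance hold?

row 1: |-8| − (4+3) = 1
row 2: |-6| − (2+3) = 1
row 3: |3| − (4+2) = -3
minimum over rows = -3 → not strictly diagonally dominant

-3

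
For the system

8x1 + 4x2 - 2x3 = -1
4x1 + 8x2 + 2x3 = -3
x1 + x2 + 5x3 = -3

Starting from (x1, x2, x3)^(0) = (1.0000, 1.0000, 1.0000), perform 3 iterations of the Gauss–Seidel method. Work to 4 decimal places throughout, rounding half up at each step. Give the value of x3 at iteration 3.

Iteration 1:
  x1 = (-1 - (4)·1.0000 - (-2)·1.0000) / (8) = -0.3750
  x2 = (-3 - (4)·-0.3750 - (2)·1.0000) / (8) = -0.4375
  x3 = (-3 - (1)·-0.3750 - (1)·-0.4375) / (5) = -0.4375
Iteration 2:
  x1 = (-1 - (4)·-0.4375 - (-2)·-0.4375) / (8) = -0.0156
  x2 = (-3 - (4)·-0.0156 - (2)·-0.4375) / (8) = -0.2578
  x3 = (-3 - (1)·-0.0156 - (1)·-0.2578) / (5) = -0.5453
Iteration 3:
  x1 = (-1 - (4)·-0.2578 - (-2)·-0.5453) / (8) = -0.1324
  x2 = (-3 - (4)·-0.1324 - (2)·-0.5453) / (8) = -0.1725
  x3 = (-3 - (1)·-0.1324 - (1)·-0.1725) / (5) = -0.5390

-0.5390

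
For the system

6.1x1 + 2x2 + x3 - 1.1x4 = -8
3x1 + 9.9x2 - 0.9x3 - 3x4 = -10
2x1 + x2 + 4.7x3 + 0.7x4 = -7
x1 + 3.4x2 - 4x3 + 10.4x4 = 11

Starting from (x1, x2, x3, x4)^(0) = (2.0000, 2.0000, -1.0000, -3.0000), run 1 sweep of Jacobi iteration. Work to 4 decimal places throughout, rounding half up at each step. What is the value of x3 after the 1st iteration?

-2.3191

Iteration 1:
  x1 = (-8 - (2)·2.0000 - (1)·-1.0000 - (-1.1)·-3.0000) / (6.1) = -2.3443
  x2 = (-10 - (3)·2.0000 - (-0.9)·-1.0000 - (-3)·-3.0000) / (9.9) = -2.6162
  x3 = (-7 - (2)·2.0000 - (1)·2.0000 - (0.7)·-3.0000) / (4.7) = -2.3191
  x4 = (11 - (1)·2.0000 - (3.4)·2.0000 - (-4)·-1.0000) / (10.4) = -0.1731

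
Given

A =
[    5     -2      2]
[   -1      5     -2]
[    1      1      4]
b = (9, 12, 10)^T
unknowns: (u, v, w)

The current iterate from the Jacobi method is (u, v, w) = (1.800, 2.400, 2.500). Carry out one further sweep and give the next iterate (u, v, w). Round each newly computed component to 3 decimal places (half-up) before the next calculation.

(1.760, 3.760, 1.450)

One sweep:
  u = (9 - (-2)·2.400 - (2)·2.500) / (5) = 1.760
  v = (12 - (-1)·1.800 - (-2)·2.500) / (5) = 3.760
  w = (10 - (1)·1.800 - (1)·2.400) / (4) = 1.450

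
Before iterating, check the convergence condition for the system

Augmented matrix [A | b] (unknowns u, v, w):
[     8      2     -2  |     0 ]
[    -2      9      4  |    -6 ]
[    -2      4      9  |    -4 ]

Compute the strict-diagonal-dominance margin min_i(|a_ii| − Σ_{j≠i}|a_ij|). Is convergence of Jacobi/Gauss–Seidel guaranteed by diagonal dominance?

3

row 1: |8| − (2+2) = 4
row 2: |9| − (2+4) = 3
row 3: |9| − (2+4) = 3
minimum over rows = 3 → strictly diagonally dominant (convergence guaranteed)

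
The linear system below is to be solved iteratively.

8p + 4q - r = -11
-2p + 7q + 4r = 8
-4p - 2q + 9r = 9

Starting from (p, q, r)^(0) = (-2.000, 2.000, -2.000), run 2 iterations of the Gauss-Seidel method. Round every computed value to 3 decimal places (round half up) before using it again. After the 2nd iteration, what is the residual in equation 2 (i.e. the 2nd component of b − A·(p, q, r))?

0.083

Iteration 1:
  p = (-11 - (4)·2.000 - (-1)·-2.000) / (8) = -2.625
  q = (8 - (-2)·-2.625 - (4)·-2.000) / (7) = 1.536
  r = (9 - (-4)·-2.625 - (-2)·1.536) / (9) = 0.175
Iteration 2:
  p = (-11 - (4)·1.536 - (-1)·0.175) / (8) = -2.121
  q = (8 - (-2)·-2.121 - (4)·0.175) / (7) = 0.437
  r = (9 - (-4)·-2.121 - (-2)·0.437) / (9) = 0.154
Residual b − A·x = (4.374, 0.083, 0.004)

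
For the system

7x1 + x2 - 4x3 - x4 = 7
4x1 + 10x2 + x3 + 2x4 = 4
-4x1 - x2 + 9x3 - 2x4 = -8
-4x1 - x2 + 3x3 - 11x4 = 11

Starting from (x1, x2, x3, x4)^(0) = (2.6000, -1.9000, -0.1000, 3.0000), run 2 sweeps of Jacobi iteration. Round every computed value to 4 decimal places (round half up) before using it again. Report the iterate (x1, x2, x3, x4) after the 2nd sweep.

(1.3313, 0.0306, -0.6954, -1.2886)

Iteration 1:
  x1 = (7 - (1)·-1.9000 - (-4)·-0.1000 - (-1)·3.0000) / (7) = 1.6429
  x2 = (4 - (4)·2.6000 - (1)·-0.1000 - (2)·3.0000) / (10) = -1.2300
  x3 = (-8 - (-4)·2.6000 - (-1)·-1.9000 - (-2)·3.0000) / (9) = 0.7222
  x4 = (11 - (-4)·2.6000 - (-1)·-1.9000 - (3)·-0.1000) / (-11) = -1.8000
Iteration 2:
  x1 = (7 - (1)·-1.2300 - (-4)·0.7222 - (-1)·-1.8000) / (7) = 1.3313
  x2 = (4 - (4)·1.6429 - (1)·0.7222 - (2)·-1.8000) / (10) = 0.0306
  x3 = (-8 - (-4)·1.6429 - (-1)·-1.2300 - (-2)·-1.8000) / (9) = -0.6954
  x4 = (11 - (-4)·1.6429 - (-1)·-1.2300 - (3)·0.7222) / (-11) = -1.2886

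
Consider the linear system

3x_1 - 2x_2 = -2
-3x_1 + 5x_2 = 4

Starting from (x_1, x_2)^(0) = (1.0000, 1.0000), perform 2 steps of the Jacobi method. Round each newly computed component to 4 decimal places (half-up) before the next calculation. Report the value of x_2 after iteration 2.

Iteration 1:
  x_1 = (-2 - (-2)·1.0000) / (3) = 0.0000
  x_2 = (4 - (-3)·1.0000) / (5) = 1.4000
Iteration 2:
  x_1 = (-2 - (-2)·1.4000) / (3) = 0.2667
  x_2 = (4 - (-3)·0.0000) / (5) = 0.8000

0.8000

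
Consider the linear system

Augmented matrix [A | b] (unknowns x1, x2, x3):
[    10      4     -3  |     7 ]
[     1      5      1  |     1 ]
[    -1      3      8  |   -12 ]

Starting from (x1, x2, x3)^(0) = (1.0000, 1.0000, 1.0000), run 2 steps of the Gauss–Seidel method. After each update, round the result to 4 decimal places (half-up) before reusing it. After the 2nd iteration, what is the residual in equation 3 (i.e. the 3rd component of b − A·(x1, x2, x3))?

0.0000

Iteration 1:
  x1 = (7 - (4)·1.0000 - (-3)·1.0000) / (10) = 0.6000
  x2 = (1 - (1)·0.6000 - (1)·1.0000) / (5) = -0.1200
  x3 = (-12 - (-1)·0.6000 - (3)·-0.1200) / (8) = -1.3800
Iteration 2:
  x1 = (7 - (4)·-0.1200 - (-3)·-1.3800) / (10) = 0.3340
  x2 = (1 - (1)·0.3340 - (1)·-1.3800) / (5) = 0.4092
  x3 = (-12 - (-1)·0.3340 - (3)·0.4092) / (8) = -1.6117
Residual b − A·x = (-2.8119, 0.2317, 0.0000)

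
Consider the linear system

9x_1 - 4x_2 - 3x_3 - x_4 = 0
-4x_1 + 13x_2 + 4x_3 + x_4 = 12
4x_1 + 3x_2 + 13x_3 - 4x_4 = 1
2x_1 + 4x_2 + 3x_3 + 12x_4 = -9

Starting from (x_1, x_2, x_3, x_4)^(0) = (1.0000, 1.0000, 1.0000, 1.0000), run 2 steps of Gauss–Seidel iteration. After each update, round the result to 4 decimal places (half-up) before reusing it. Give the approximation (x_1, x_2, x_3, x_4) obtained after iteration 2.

(0.2077, 1.0989, -0.5943, -1.0023)

Iteration 1:
  x_1 = (0 - (-4)·1.0000 - (-3)·1.0000 - (-1)·1.0000) / (9) = 0.8889
  x_2 = (12 - (-4)·0.8889 - (4)·1.0000 - (1)·1.0000) / (13) = 0.8120
  x_3 = (1 - (4)·0.8889 - (3)·0.8120 - (-4)·1.0000) / (13) = -0.0763
  x_4 = (-9 - (2)·0.8889 - (4)·0.8120 - (3)·-0.0763) / (12) = -1.1497
Iteration 2:
  x_1 = (0 - (-4)·0.8120 - (-3)·-0.0763 - (-1)·-1.1497) / (9) = 0.2077
  x_2 = (12 - (-4)·0.2077 - (4)·-0.0763 - (1)·-1.1497) / (13) = 1.0989
  x_3 = (1 - (4)·0.2077 - (3)·1.0989 - (-4)·-1.1497) / (13) = -0.5943
  x_4 = (-9 - (2)·0.2077 - (4)·1.0989 - (3)·-0.5943) / (12) = -1.0023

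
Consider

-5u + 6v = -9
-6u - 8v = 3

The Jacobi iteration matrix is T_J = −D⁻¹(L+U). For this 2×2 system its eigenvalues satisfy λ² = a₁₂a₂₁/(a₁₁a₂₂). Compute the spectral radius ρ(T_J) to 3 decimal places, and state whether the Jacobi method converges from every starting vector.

a₁₂a₂₁/(a₁₁a₂₂) = (6)·(-6) / ((-5)·(-8)) = -0.900000
ρ = √|-0.900000| = √0.900000 = 0.949
ρ < 1, so Jacobi converges

0.949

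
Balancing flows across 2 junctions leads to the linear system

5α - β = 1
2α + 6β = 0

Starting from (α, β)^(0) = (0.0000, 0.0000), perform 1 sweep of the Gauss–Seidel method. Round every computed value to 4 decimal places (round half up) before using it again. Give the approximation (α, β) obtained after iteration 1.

(0.2000, -0.0667)

Iteration 1:
  α = (1 - (-1)·0.0000) / (5) = 0.2000
  β = (0 - (2)·0.2000) / (6) = -0.0667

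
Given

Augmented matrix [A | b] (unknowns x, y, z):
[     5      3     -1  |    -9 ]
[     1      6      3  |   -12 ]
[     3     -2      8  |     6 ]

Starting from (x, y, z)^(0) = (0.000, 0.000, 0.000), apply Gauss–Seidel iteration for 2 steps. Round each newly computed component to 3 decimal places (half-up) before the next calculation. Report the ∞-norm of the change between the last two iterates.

1.220

Iteration 1:
  x = (-9 - (3)·0.000 - (-1)·0.000) / (5) = -1.800
  y = (-12 - (1)·-1.800 - (3)·0.000) / (6) = -1.700
  z = (6 - (3)·-1.800 - (-2)·-1.700) / (8) = 1.000
Iteration 2:
  x = (-9 - (3)·-1.700 - (-1)·1.000) / (5) = -0.580
  y = (-12 - (1)·-0.580 - (3)·1.000) / (6) = -2.403
  z = (6 - (3)·-0.580 - (-2)·-2.403) / (8) = 0.367
Change: (1.220, -0.703, -0.633) → max |·| = 1.220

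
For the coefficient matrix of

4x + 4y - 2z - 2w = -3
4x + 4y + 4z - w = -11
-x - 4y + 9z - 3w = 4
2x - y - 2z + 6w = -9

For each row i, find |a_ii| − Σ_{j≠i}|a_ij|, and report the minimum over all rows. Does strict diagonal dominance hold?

-5

row 1: |4| − (4+2+2) = -4
row 2: |4| − (4+4+1) = -5
row 3: |9| − (1+4+3) = 1
row 4: |6| − (2+1+2) = 1
minimum over rows = -5 → not strictly diagonally dominant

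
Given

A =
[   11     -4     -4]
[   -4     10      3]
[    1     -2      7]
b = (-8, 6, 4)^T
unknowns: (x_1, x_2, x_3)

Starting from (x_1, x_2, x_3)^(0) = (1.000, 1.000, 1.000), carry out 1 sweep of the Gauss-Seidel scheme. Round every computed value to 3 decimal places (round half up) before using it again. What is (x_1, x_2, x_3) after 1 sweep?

Iteration 1:
  x_1 = (-8 - (-4)·1.000 - (-4)·1.000) / (11) = 0.000
  x_2 = (6 - (-4)·0.000 - (3)·1.000) / (10) = 0.300
  x_3 = (4 - (1)·0.000 - (-2)·0.300) / (7) = 0.657

(0.000, 0.300, 0.657)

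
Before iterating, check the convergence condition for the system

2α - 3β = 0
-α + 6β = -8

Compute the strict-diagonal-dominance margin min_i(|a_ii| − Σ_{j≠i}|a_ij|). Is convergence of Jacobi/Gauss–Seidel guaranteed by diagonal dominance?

-1

row 1: |2| − (3) = -1
row 2: |6| − (1) = 5
minimum over rows = -1 → not strictly diagonally dominant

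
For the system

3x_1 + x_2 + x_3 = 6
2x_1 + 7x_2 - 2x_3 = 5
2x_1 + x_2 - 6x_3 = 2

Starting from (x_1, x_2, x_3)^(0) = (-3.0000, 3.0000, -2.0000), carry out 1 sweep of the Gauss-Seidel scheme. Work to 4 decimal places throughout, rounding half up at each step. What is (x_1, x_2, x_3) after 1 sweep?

(1.6667, -0.3333, 0.1667)

Iteration 1:
  x_1 = (6 - (1)·3.0000 - (1)·-2.0000) / (3) = 1.6667
  x_2 = (5 - (2)·1.6667 - (-2)·-2.0000) / (7) = -0.3333
  x_3 = (2 - (2)·1.6667 - (1)·-0.3333) / (-6) = 0.1667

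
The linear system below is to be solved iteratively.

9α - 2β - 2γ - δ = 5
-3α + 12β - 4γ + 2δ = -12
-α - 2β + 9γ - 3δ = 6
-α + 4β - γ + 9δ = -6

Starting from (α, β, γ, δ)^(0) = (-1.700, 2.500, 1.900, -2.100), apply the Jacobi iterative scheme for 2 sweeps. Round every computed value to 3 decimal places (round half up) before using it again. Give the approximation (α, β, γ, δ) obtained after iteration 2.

Iteration 1:
  α = (5 - (-2)·2.500 - (-2)·1.900 - (-1)·-2.100) / (9) = 1.300
  β = (-12 - (-3)·-1.700 - (-4)·1.900 - (2)·-2.100) / (12) = -0.442
  γ = (6 - (-1)·-1.700 - (-2)·2.500 - (-3)·-2.100) / (9) = 0.333
  δ = (-6 - (-1)·-1.700 - (4)·2.500 - (-1)·1.900) / (9) = -1.756
Iteration 2:
  α = (5 - (-2)·-0.442 - (-2)·0.333 - (-1)·-1.756) / (9) = 0.336
  β = (-12 - (-3)·1.300 - (-4)·0.333 - (2)·-1.756) / (12) = -0.271
  γ = (6 - (-1)·1.300 - (-2)·-0.442 - (-3)·-1.756) / (9) = 0.128
  δ = (-6 - (-1)·1.300 - (4)·-0.442 - (-1)·0.333) / (9) = -0.289

(0.336, -0.271, 0.128, -0.289)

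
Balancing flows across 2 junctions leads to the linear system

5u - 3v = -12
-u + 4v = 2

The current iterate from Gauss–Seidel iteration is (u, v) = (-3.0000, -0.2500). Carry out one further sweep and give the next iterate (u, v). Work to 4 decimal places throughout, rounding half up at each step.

One sweep:
  u = (-12 - (-3)·-0.2500) / (5) = -2.5500
  v = (2 - (-1)·-2.5500) / (4) = -0.1375

(-2.5500, -0.1375)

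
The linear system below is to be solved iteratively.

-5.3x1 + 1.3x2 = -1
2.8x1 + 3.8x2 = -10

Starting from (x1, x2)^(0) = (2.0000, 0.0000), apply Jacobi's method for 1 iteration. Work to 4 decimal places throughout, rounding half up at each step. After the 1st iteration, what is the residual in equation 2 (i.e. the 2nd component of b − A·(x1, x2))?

Iteration 1:
  x1 = (-1 - (1.3)·0.0000) / (-5.3) = 0.1887
  x2 = (-10 - (2.8)·2.0000) / (3.8) = -4.1053
Residual b − A·x = (5.3370, 5.0718)

5.0718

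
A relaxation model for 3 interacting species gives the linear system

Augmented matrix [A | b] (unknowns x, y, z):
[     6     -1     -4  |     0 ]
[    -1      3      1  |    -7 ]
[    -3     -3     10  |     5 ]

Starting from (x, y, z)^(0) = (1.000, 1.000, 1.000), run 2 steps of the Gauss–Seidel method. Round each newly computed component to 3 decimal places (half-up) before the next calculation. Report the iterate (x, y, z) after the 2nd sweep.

Iteration 1:
  x = (0 - (-1)·1.000 - (-4)·1.000) / (6) = 0.833
  y = (-7 - (-1)·0.833 - (1)·1.000) / (3) = -2.389
  z = (5 - (-3)·0.833 - (-3)·-2.389) / (10) = 0.033
Iteration 2:
  x = (0 - (-1)·-2.389 - (-4)·0.033) / (6) = -0.376
  y = (-7 - (-1)·-0.376 - (1)·0.033) / (3) = -2.470
  z = (5 - (-3)·-0.376 - (-3)·-2.470) / (10) = -0.354

(-0.376, -2.470, -0.354)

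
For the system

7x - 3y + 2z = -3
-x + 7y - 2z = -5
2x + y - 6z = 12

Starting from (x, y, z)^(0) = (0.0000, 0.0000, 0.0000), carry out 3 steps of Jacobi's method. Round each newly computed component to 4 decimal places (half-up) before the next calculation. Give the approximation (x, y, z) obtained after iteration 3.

Iteration 1:
  x = (-3 - (-3)·0.0000 - (2)·0.0000) / (7) = -0.4286
  y = (-5 - (-1)·0.0000 - (-2)·0.0000) / (7) = -0.7143
  z = (12 - (2)·0.0000 - (1)·0.0000) / (-6) = -2.0000
Iteration 2:
  x = (-3 - (-3)·-0.7143 - (2)·-2.0000) / (7) = -0.1633
  y = (-5 - (-1)·-0.4286 - (-2)·-2.0000) / (7) = -1.3469
  z = (12 - (2)·-0.4286 - (1)·-0.7143) / (-6) = -2.2619
Iteration 3:
  x = (-3 - (-3)·-1.3469 - (2)·-2.2619) / (7) = -0.3596
  y = (-5 - (-1)·-0.1633 - (-2)·-2.2619) / (7) = -1.3839
  z = (12 - (2)·-0.1633 - (1)·-1.3469) / (-6) = -2.2789

(-0.3596, -1.3839, -2.2789)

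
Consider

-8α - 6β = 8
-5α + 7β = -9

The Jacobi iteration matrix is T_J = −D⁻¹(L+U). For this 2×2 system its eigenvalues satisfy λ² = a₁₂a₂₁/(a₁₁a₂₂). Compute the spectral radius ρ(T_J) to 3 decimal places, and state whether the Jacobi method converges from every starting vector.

0.732

a₁₂a₂₁/(a₁₁a₂₂) = (-6)·(-5) / ((-8)·(7)) = -0.535714
ρ = √|-0.535714| = √0.535714 = 0.732
ρ < 1, so Jacobi converges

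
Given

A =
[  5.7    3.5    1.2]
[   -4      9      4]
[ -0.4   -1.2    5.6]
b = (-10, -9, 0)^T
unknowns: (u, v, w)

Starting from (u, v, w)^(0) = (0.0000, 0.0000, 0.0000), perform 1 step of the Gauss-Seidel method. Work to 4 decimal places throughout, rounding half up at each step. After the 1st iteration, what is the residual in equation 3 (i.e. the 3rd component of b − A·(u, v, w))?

0.0001

Iteration 1:
  u = (-10 - (3.5)·0.0000 - (1.2)·0.0000) / (5.7) = -1.7544
  v = (-9 - (-4)·-1.7544 - (4)·0.0000) / (9) = -1.7797
  w = (0 - (-0.4)·-1.7544 - (-1.2)·-1.7797) / (5.6) = -0.5067
Residual b − A·x = (6.8371, 2.0265, 0.0001)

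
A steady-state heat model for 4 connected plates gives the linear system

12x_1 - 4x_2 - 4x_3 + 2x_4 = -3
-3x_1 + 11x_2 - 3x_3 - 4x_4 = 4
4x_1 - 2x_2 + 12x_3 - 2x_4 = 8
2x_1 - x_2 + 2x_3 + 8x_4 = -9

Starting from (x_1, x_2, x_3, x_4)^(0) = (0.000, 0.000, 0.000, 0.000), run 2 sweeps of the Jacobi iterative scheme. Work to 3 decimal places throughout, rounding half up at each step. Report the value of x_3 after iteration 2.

0.623

Iteration 1:
  x_1 = (-3 - (-4)·0.000 - (-4)·0.000 - (2)·0.000) / (12) = -0.250
  x_2 = (4 - (-3)·0.000 - (-3)·0.000 - (-4)·0.000) / (11) = 0.364
  x_3 = (8 - (4)·0.000 - (-2)·0.000 - (-2)·0.000) / (12) = 0.667
  x_4 = (-9 - (2)·0.000 - (-1)·0.000 - (2)·0.000) / (8) = -1.125
Iteration 2:
  x_1 = (-3 - (-4)·0.364 - (-4)·0.667 - (2)·-1.125) / (12) = 0.281
  x_2 = (4 - (-3)·-0.250 - (-3)·0.667 - (-4)·-1.125) / (11) = 0.068
  x_3 = (8 - (4)·-0.250 - (-2)·0.364 - (-2)·-1.125) / (12) = 0.623
  x_4 = (-9 - (2)·-0.250 - (-1)·0.364 - (2)·0.667) / (8) = -1.184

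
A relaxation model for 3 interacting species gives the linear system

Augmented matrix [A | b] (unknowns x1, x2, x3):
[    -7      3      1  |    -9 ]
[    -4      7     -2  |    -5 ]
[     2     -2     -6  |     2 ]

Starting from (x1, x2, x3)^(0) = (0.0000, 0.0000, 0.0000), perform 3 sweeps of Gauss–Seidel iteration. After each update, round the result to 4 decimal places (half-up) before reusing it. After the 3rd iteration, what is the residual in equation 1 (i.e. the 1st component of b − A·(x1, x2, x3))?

-0.0243

Iteration 1:
  x1 = (-9 - (3)·0.0000 - (1)·0.0000) / (-7) = 1.2857
  x2 = (-5 - (-4)·1.2857 - (-2)·0.0000) / (7) = 0.0204
  x3 = (2 - (2)·1.2857 - (-2)·0.0204) / (-6) = 0.0884
Iteration 2:
  x1 = (-9 - (3)·0.0204 - (1)·0.0884) / (-7) = 1.3071
  x2 = (-5 - (-4)·1.3071 - (-2)·0.0884) / (7) = 0.0579
  x3 = (2 - (2)·1.3071 - (-2)·0.0579) / (-6) = 0.0831
Iteration 3:
  x1 = (-9 - (3)·0.0579 - (1)·0.0831) / (-7) = 1.3224
  x2 = (-5 - (-4)·1.3224 - (-2)·0.0831) / (7) = 0.0651
  x3 = (2 - (2)·1.3224 - (-2)·0.0651) / (-6) = 0.0858
Residual b − A·x = (-0.0243, 0.0055, 0.0002)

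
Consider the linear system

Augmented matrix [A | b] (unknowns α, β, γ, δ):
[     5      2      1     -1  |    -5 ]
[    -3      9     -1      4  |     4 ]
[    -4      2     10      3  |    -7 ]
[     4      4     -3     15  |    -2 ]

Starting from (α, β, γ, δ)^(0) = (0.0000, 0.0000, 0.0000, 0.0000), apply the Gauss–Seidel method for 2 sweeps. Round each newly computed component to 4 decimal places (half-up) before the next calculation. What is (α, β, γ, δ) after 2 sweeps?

Iteration 1:
  α = (-5 - (2)·0.0000 - (1)·0.0000 - (-1)·0.0000) / (5) = -1.0000
  β = (4 - (-3)·-1.0000 - (-1)·0.0000 - (4)·0.0000) / (9) = 0.1111
  γ = (-7 - (-4)·-1.0000 - (2)·0.1111 - (3)·0.0000) / (10) = -1.1222
  δ = (-2 - (4)·-1.0000 - (4)·0.1111 - (-3)·-1.1222) / (15) = -0.1207
Iteration 2:
  α = (-5 - (2)·0.1111 - (1)·-1.1222 - (-1)·-0.1207) / (5) = -0.8441
  β = (4 - (-3)·-0.8441 - (-1)·-1.1222 - (4)·-0.1207) / (9) = 0.0920
  γ = (-7 - (-4)·-0.8441 - (2)·0.0920 - (3)·-0.1207) / (10) = -1.0198
  δ = (-2 - (4)·-0.8441 - (4)·0.0920 - (-3)·-1.0198) / (15) = -0.1367

(-0.8441, 0.0920, -1.0198, -0.1367)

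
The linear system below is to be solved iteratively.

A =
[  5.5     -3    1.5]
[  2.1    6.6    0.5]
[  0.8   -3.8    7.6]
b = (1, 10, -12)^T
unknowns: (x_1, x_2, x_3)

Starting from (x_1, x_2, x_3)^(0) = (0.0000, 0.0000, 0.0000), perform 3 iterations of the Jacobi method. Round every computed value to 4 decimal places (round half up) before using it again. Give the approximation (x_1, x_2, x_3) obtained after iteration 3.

(1.2712, 1.1210, -0.9420)

Iteration 1:
  x_1 = (1 - (-3)·0.0000 - (1.5)·0.0000) / (5.5) = 0.1818
  x_2 = (10 - (2.1)·0.0000 - (0.5)·0.0000) / (6.6) = 1.5152
  x_3 = (-12 - (0.8)·0.0000 - (-3.8)·0.0000) / (7.6) = -1.5789
Iteration 2:
  x_1 = (1 - (-3)·1.5152 - (1.5)·-1.5789) / (5.5) = 1.4389
  x_2 = (10 - (2.1)·0.1818 - (0.5)·-1.5789) / (6.6) = 1.5769
  x_3 = (-12 - (0.8)·0.1818 - (-3.8)·1.5152) / (7.6) = -0.8405
Iteration 3:
  x_1 = (1 - (-3)·1.5769 - (1.5)·-0.8405) / (5.5) = 1.2712
  x_2 = (10 - (2.1)·1.4389 - (0.5)·-0.8405) / (6.6) = 1.1210
  x_3 = (-12 - (0.8)·1.4389 - (-3.8)·1.5769) / (7.6) = -0.9420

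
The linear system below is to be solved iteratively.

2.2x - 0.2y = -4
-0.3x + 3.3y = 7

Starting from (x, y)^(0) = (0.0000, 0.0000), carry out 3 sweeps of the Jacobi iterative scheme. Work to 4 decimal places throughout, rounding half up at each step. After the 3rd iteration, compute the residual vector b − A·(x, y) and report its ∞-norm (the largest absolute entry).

0.0047

Iteration 1:
  x = (-4 - (-0.2)·0.0000) / (2.2) = -1.8182
  y = (7 - (-0.3)·0.0000) / (3.3) = 2.1212
Iteration 2:
  x = (-4 - (-0.2)·2.1212) / (2.2) = -1.6253
  y = (7 - (-0.3)·-1.8182) / (3.3) = 1.9559
Iteration 3:
  x = (-4 - (-0.2)·1.9559) / (2.2) = -1.6404
  y = (7 - (-0.3)·-1.6253) / (3.3) = 1.9735
Residual b − A·x = (0.0036, -0.0047); ∞-norm = 0.0047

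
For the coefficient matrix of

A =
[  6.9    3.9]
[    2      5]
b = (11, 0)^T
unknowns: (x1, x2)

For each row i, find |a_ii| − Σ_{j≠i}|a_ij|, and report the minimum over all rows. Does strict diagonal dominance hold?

3

row 1: |6.9| − (3.9) = 3
row 2: |5| − (2) = 3
minimum over rows = 3 → strictly diagonally dominant (convergence guaranteed)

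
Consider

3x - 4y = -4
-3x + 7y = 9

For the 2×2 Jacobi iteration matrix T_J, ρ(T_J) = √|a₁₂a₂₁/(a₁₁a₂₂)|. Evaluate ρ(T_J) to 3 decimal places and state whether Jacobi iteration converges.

a₁₂a₂₁/(a₁₁a₂₂) = (-4)·(-3) / ((3)·(7)) = 0.571429
ρ = √|0.571429| = √0.571429 = 0.756
ρ < 1, so Jacobi converges

0.756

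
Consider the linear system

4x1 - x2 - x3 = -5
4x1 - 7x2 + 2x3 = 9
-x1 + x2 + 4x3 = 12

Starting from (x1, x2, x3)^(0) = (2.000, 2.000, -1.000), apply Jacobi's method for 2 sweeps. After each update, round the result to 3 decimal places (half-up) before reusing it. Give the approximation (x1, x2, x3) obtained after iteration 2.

(-0.607, -1.000, 2.857)

Iteration 1:
  x1 = (-5 - (-1)·2.000 - (-1)·-1.000) / (4) = -1.000
  x2 = (9 - (4)·2.000 - (2)·-1.000) / (-7) = -0.429
  x3 = (12 - (-1)·2.000 - (1)·2.000) / (4) = 3.000
Iteration 2:
  x1 = (-5 - (-1)·-0.429 - (-1)·3.000) / (4) = -0.607
  x2 = (9 - (4)·-1.000 - (2)·3.000) / (-7) = -1.000
  x3 = (12 - (-1)·-1.000 - (1)·-0.429) / (4) = 2.857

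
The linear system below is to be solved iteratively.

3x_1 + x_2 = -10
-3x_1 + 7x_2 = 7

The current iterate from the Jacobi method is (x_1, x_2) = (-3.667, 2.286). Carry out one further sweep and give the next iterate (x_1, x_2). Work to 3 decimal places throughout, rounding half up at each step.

(-4.095, -0.572)

One sweep:
  x_1 = (-10 - (1)·2.286) / (3) = -4.095
  x_2 = (7 - (-3)·-3.667) / (7) = -0.572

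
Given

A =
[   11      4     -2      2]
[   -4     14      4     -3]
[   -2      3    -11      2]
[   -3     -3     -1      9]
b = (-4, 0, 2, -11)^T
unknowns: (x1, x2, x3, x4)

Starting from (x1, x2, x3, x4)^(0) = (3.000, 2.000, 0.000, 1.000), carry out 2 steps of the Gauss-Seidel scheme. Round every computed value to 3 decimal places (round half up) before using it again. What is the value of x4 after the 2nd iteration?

-1.414

Iteration 1:
  x1 = (-4 - (4)·2.000 - (-2)·0.000 - (2)·1.000) / (11) = -1.273
  x2 = (0 - (-4)·-1.273 - (4)·0.000 - (-3)·1.000) / (14) = -0.149
  x3 = (2 - (-2)·-1.273 - (3)·-0.149 - (2)·1.000) / (-11) = 0.191
  x4 = (-11 - (-3)·-1.273 - (-3)·-0.149 - (-1)·0.191) / (9) = -1.675
Iteration 2:
  x1 = (-4 - (4)·-0.149 - (-2)·0.191 - (2)·-1.675) / (11) = 0.030
  x2 = (0 - (-4)·0.030 - (4)·0.191 - (-3)·-1.675) / (14) = -0.405
  x3 = (2 - (-2)·0.030 - (3)·-0.405 - (2)·-1.675) / (-11) = -0.602
  x4 = (-11 - (-3)·0.030 - (-3)·-0.405 - (-1)·-0.602) / (9) = -1.414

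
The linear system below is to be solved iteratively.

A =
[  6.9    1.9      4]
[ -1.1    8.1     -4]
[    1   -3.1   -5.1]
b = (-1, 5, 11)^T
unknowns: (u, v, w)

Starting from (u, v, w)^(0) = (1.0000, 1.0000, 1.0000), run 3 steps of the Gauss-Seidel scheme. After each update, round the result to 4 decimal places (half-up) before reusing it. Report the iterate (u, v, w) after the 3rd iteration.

(0.9074, -0.0007, -1.9785)

Iteration 1:
  u = (-1 - (1.9)·1.0000 - (4)·1.0000) / (6.9) = -1.0000
  v = (5 - (-1.1)·-1.0000 - (-4)·1.0000) / (8.1) = 0.9753
  w = (11 - (1)·-1.0000 - (-3.1)·0.9753) / (-5.1) = -2.9458
Iteration 2:
  u = (-1 - (1.9)·0.9753 - (4)·-2.9458) / (6.9) = 1.2942
  v = (5 - (-1.1)·1.2942 - (-4)·-2.9458) / (8.1) = -0.6617
  w = (11 - (1)·1.2942 - (-3.1)·-0.6617) / (-5.1) = -1.5009
Iteration 3:
  u = (-1 - (1.9)·-0.6617 - (4)·-1.5009) / (6.9) = 0.9074
  v = (5 - (-1.1)·0.9074 - (-4)·-1.5009) / (8.1) = -0.0007
  w = (11 - (1)·0.9074 - (-3.1)·-0.0007) / (-5.1) = -1.9785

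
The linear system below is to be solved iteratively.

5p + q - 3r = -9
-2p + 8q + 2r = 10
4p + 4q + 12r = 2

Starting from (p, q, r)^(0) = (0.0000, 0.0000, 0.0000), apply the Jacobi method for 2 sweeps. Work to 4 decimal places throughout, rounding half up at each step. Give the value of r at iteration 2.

0.3500

Iteration 1:
  p = (-9 - (1)·0.0000 - (-3)·0.0000) / (5) = -1.8000
  q = (10 - (-2)·0.0000 - (2)·0.0000) / (8) = 1.2500
  r = (2 - (4)·0.0000 - (4)·0.0000) / (12) = 0.1667
Iteration 2:
  p = (-9 - (1)·1.2500 - (-3)·0.1667) / (5) = -1.9500
  q = (10 - (-2)·-1.8000 - (2)·0.1667) / (8) = 0.7583
  r = (2 - (4)·-1.8000 - (4)·1.2500) / (12) = 0.3500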